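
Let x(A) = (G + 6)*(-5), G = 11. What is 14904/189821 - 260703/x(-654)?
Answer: 49488171003/16134785 ≈ 3067.2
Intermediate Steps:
x(A) = -85 (x(A) = (11 + 6)*(-5) = 17*(-5) = -85)
14904/189821 - 260703/x(-654) = 14904/189821 - 260703/(-85) = 14904*(1/189821) - 260703*(-1/85) = 14904/189821 + 260703/85 = 49488171003/16134785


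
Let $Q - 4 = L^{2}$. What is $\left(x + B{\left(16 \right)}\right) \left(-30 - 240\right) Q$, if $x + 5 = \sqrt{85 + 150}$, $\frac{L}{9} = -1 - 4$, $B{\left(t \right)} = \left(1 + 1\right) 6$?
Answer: $-3834810 - 547830 \sqrt{235} \approx -1.2233 \cdot 10^{7}$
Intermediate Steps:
$B{\left(t \right)} = 12$ ($B{\left(t \right)} = 2 \cdot 6 = 12$)
$L = -45$ ($L = 9 \left(-1 - 4\right) = 9 \left(-5\right) = -45$)
$x = -5 + \sqrt{235}$ ($x = -5 + \sqrt{85 + 150} = -5 + \sqrt{235} \approx 10.33$)
$Q = 2029$ ($Q = 4 + \left(-45\right)^{2} = 4 + 2025 = 2029$)
$\left(x + B{\left(16 \right)}\right) \left(-30 - 240\right) Q = \left(\left(-5 + \sqrt{235}\right) + 12\right) \left(-30 - 240\right) 2029 = \left(7 + \sqrt{235}\right) \left(-270\right) 2029 = \left(-1890 - 270 \sqrt{235}\right) 2029 = -3834810 - 547830 \sqrt{235}$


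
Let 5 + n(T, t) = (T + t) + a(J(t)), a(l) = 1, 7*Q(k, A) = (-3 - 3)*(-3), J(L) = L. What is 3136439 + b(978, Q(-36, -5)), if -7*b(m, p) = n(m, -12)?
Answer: 21954111/7 ≈ 3.1363e+6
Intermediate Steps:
Q(k, A) = 18/7 (Q(k, A) = ((-3 - 3)*(-3))/7 = (-6*(-3))/7 = (⅐)*18 = 18/7)
n(T, t) = -4 + T + t (n(T, t) = -5 + ((T + t) + 1) = -5 + (1 + T + t) = -4 + T + t)
b(m, p) = 16/7 - m/7 (b(m, p) = -(-4 + m - 12)/7 = -(-16 + m)/7 = 16/7 - m/7)
3136439 + b(978, Q(-36, -5)) = 3136439 + (16/7 - ⅐*978) = 3136439 + (16/7 - 978/7) = 3136439 - 962/7 = 21954111/7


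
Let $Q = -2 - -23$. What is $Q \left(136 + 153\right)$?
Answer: $6069$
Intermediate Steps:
$Q = 21$ ($Q = -2 + 23 = 21$)
$Q \left(136 + 153\right) = 21 \left(136 + 153\right) = 21 \cdot 289 = 6069$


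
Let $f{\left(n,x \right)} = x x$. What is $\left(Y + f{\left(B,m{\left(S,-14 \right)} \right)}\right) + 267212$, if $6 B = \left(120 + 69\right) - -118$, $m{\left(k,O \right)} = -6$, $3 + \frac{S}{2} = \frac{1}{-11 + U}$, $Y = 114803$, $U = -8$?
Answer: $382051$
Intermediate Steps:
$S = - \frac{116}{19}$ ($S = -6 + \frac{2}{-11 - 8} = -6 + \frac{2}{-19} = -6 + 2 \left(- \frac{1}{19}\right) = -6 - \frac{2}{19} = - \frac{116}{19} \approx -6.1053$)
$B = \frac{307}{6}$ ($B = \frac{\left(120 + 69\right) - -118}{6} = \frac{189 + 118}{6} = \frac{1}{6} \cdot 307 = \frac{307}{6} \approx 51.167$)
$f{\left(n,x \right)} = x^{2}$
$\left(Y + f{\left(B,m{\left(S,-14 \right)} \right)}\right) + 267212 = \left(114803 + \left(-6\right)^{2}\right) + 267212 = \left(114803 + 36\right) + 267212 = 114839 + 267212 = 382051$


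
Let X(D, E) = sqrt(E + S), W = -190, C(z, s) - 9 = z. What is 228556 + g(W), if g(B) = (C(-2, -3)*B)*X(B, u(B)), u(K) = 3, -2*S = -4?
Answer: 228556 - 1330*sqrt(5) ≈ 2.2558e+5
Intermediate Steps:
S = 2 (S = -1/2*(-4) = 2)
C(z, s) = 9 + z
X(D, E) = sqrt(2 + E) (X(D, E) = sqrt(E + 2) = sqrt(2 + E))
g(B) = 7*B*sqrt(5) (g(B) = ((9 - 2)*B)*sqrt(2 + 3) = (7*B)*sqrt(5) = 7*B*sqrt(5))
228556 + g(W) = 228556 + 7*(-190)*sqrt(5) = 228556 - 1330*sqrt(5)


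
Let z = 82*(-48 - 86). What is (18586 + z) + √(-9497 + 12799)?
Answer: 7598 + √3302 ≈ 7655.5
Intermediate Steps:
z = -10988 (z = 82*(-134) = -10988)
(18586 + z) + √(-9497 + 12799) = (18586 - 10988) + √(-9497 + 12799) = 7598 + √3302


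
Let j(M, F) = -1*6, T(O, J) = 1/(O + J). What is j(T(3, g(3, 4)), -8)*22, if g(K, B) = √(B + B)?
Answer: -132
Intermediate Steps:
g(K, B) = √2*√B (g(K, B) = √(2*B) = √2*√B)
T(O, J) = 1/(J + O)
j(M, F) = -6
j(T(3, g(3, 4)), -8)*22 = -6*22 = -132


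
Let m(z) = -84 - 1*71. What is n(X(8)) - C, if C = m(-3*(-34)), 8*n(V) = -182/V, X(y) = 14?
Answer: 1227/8 ≈ 153.38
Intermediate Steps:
m(z) = -155 (m(z) = -84 - 71 = -155)
n(V) = -91/(4*V) (n(V) = (-182/V)/8 = -91/(4*V))
C = -155
n(X(8)) - C = -91/4/14 - 1*(-155) = -91/4*1/14 + 155 = -13/8 + 155 = 1227/8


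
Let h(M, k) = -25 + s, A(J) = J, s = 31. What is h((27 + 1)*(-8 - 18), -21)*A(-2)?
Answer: -12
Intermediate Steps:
h(M, k) = 6 (h(M, k) = -25 + 31 = 6)
h((27 + 1)*(-8 - 18), -21)*A(-2) = 6*(-2) = -12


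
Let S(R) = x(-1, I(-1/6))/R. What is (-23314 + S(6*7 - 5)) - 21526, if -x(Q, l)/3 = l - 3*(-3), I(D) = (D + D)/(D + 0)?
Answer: -1659113/37 ≈ -44841.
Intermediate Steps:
I(D) = 2 (I(D) = (2*D)/D = 2)
x(Q, l) = -27 - 3*l (x(Q, l) = -3*(l - 3*(-3)) = -3*(l + 9) = -3*(9 + l) = -27 - 3*l)
S(R) = -33/R (S(R) = (-27 - 3*2)/R = (-27 - 6)/R = -33/R)
(-23314 + S(6*7 - 5)) - 21526 = (-23314 - 33/(6*7 - 5)) - 21526 = (-23314 - 33/(42 - 5)) - 21526 = (-23314 - 33/37) - 21526 = -862651/37 - 21526 = -1659113/37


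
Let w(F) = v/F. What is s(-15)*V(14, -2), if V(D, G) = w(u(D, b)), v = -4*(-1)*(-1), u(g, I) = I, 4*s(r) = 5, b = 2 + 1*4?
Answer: -⅚ ≈ -0.83333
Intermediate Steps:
b = 6 (b = 2 + 4 = 6)
s(r) = 5/4 (s(r) = (¼)*5 = 5/4)
v = -4 (v = 4*(-1) = -4)
w(F) = -4/F
V(D, G) = -⅔ (V(D, G) = -4/6 = -4*⅙ = -⅔)
s(-15)*V(14, -2) = (5/4)*(-⅔) = -⅚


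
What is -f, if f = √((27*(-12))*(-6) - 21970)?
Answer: -I*√20026 ≈ -141.51*I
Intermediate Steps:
f = I*√20026 (f = √(-324*(-6) - 21970) = √(1944 - 21970) = √(-20026) = I*√20026 ≈ 141.51*I)
-f = -I*√20026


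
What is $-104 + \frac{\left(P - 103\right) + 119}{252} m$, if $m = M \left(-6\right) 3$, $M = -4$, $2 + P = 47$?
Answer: $- \frac{606}{7} \approx -86.571$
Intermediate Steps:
$P = 45$ ($P = -2 + 47 = 45$)
$m = 72$ ($m = \left(-4\right) \left(-6\right) 3 = 24 \cdot 3 = 72$)
$-104 + \frac{\left(P - 103\right) + 119}{252} m = -104 + \frac{\left(45 - 103\right) + 119}{252} \cdot 72 = -104 + \left(-58 + 119\right) \frac{1}{252} \cdot 72 = -104 + 61 \cdot \frac{1}{252} \cdot 72 = -104 + \frac{61}{252} \cdot 72 = -104 + \frac{122}{7} = - \frac{606}{7}$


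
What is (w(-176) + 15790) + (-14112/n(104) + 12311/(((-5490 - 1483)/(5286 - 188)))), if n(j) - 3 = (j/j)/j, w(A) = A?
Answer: 4200067968/2182549 ≈ 1924.4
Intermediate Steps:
n(j) = 3 + 1/j (n(j) = 3 + (j/j)/j = 3 + 1/j)
(w(-176) + 15790) + (-14112/n(104) + 12311/(((-5490 - 1483)/(5286 - 188)))) = (-176 + 15790) + (-14112/(3 + 1/104) + 12311/(((-5490 - 1483)/(5286 - 188)))) = 15614 + (-14112/(3 + 1/104) + 12311/((-6973/5098))) = 15614 + (-14112/313/104 + 12311/((-6973*1/5098))) = 15614 + (-14112*104/313 + 12311/(-6973/5098)) = 15614 + (-1467648/313 + 12311*(-5098/6973)) = 15614 + (-1467648/313 - 62761478/6973) = 15614 - 29878252118/2182549 = 4200067968/2182549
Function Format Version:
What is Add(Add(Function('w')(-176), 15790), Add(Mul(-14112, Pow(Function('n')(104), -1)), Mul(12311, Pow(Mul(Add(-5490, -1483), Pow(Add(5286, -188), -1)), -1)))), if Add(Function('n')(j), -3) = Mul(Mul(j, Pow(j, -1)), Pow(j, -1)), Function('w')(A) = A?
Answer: Rational(4200067968, 2182549) ≈ 1924.4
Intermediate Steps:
Function('n')(j) = Add(3, Pow(j, -1)) (Function('n')(j) = Add(3, Mul(Mul(j, Pow(j, -1)), Pow(j, -1))) = Add(3, Mul(1, Pow(j, -1))) = Add(3, Pow(j, -1)))
Add(Add(Function('w')(-176), 15790), Add(Mul(-14112, Pow(Function('n')(104), -1)), Mul(12311, Pow(Mul(Add(-5490, -1483), Pow(Add(5286, -188), -1)), -1)))) = Add(Add(-176, 15790), Add(Mul(-14112, Pow(Add(3, Pow(104, -1)), -1)), Mul(12311, Pow(Mul(Add(-5490, -1483), Pow(Add(5286, -188), -1)), -1)))) = Add(15614, Add(Mul(-14112, Pow(Add(3, Rational(1, 104)), -1)), Mul(12311, Pow(Mul(-6973, Pow(5098, -1)), -1)))) = Add(15614, Add(Mul(-14112, Pow(Rational(313, 104), -1)), Mul(12311, Pow(Mul(-6973, Rational(1, 5098)), -1)))) = Add(15614, Add(Mul(-14112, Rational(104, 313)), Mul(12311, Pow(Rational(-6973, 5098), -1)))) = Add(15614, Add(Rational(-1467648, 313), Mul(12311, Rational(-5098, 6973)))) = Add(15614, Add(Rational(-1467648, 313), Rational(-62761478, 6973))) = Add(15614, Rational(-29878252118, 2182549)) = Rational(4200067968, 2182549)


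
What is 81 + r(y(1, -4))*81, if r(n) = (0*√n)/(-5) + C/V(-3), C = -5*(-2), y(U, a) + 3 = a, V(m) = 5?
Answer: 243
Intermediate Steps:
y(U, a) = -3 + a
C = 10
r(n) = 2 (r(n) = (0*√n)/(-5) + 10/5 = 0*(-⅕) + 10*(⅕) = 0 + 2 = 2)
81 + r(y(1, -4))*81 = 81 + 2*81 = 81 + 162 = 243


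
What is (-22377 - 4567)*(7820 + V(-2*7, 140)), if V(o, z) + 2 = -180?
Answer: -205798272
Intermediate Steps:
V(o, z) = -182 (V(o, z) = -2 - 180 = -182)
(-22377 - 4567)*(7820 + V(-2*7, 140)) = (-22377 - 4567)*(7820 - 182) = -26944*7638 = -205798272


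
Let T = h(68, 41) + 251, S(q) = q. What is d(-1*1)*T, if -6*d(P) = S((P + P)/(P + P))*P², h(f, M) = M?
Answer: -146/3 ≈ -48.667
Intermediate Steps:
d(P) = -P²/6 (d(P) = -(P + P)/(P + P)*P²/6 = -(2*P)/((2*P))*P²/6 = -(2*P)*(1/(2*P))*P²/6 = -P²/6)
T = 292 (T = 41 + 251 = 292)
d(-1*1)*T = -(-1*1)²/6*292 = -⅙*(-1)²*292 = -⅙*1*292 = -⅙*292 = -146/3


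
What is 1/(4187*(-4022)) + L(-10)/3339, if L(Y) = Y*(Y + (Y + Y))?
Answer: 31773779/353642394 ≈ 0.089847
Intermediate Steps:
L(Y) = 3*Y**2 (L(Y) = Y*(Y + 2*Y) = Y*(3*Y) = 3*Y**2)
1/(4187*(-4022)) + L(-10)/3339 = 1/(4187*(-4022)) + (3*(-10)**2)/3339 = (1/4187)*(-1/4022) + (3*100)*(1/3339) = -1/16840114 + 300*(1/3339) = -1/16840114 + 100/1113 = 31773779/353642394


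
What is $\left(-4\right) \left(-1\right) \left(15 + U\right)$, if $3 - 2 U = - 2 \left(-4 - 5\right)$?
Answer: $30$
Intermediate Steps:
$U = - \frac{15}{2}$ ($U = \frac{3}{2} - \frac{\left(-2\right) \left(-4 - 5\right)}{2} = \frac{3}{2} - \frac{\left(-2\right) \left(-9\right)}{2} = \frac{3}{2} - 9 = - \frac{15}{2} \approx -7.5$)
$\left(-4\right) \left(-1\right) \left(15 + U\right) = \left(-4\right) \left(-1\right) \left(15 - \frac{15}{2}\right) = 4 \cdot \frac{15}{2} = 30$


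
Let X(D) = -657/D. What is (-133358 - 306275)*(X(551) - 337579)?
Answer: 81774677386238/551 ≈ 1.4841e+11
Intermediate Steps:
(-133358 - 306275)*(X(551) - 337579) = (-133358 - 306275)*(-657/551 - 337579) = -439633*(-657*1/551 - 337579) = -439633*(-657/551 - 337579) = -439633*(-186006686/551) = 81774677386238/551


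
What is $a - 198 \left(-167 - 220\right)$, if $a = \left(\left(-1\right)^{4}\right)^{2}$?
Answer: $76627$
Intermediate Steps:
$a = 1$ ($a = 1^{2} = 1$)
$a - 198 \left(-167 - 220\right) = 1 - 198 \left(-167 - 220\right) = 1 - -76626 = 1 + 76626 = 76627$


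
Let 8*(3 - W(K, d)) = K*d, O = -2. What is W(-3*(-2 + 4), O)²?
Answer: 9/4 ≈ 2.2500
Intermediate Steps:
W(K, d) = 3 - K*d/8
W(-3*(-2 + 4), O)² = (3 - ⅛*(-3*(-2 + 4))*(-2))² = (3 - ⅛*(-3*2)*(-2))² = (3 - ⅛*(-6)*(-2))² = (3 - 3/2)² = (3/2)² = 9/4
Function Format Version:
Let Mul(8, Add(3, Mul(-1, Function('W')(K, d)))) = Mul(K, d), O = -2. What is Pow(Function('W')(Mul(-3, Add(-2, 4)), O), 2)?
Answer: Rational(9, 4) ≈ 2.2500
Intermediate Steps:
Function('W')(K, d) = Add(3, Mul(Rational(-1, 8), K, d)) (Function('W')(K, d) = Add(3, Mul(Rational(-1, 8), Mul(K, d))) = Add(3, Mul(Rational(-1, 8), K, d)))
Pow(Function('W')(Mul(-3, Add(-2, 4)), O), 2) = Pow(Add(3, Mul(Rational(-1, 8), Mul(-3, Add(-2, 4)), -2)), 2) = Pow(Add(3, Mul(Rational(-1, 8), Mul(-3, 2), -2)), 2) = Pow(Add(3, Mul(Rational(-1, 8), -6, -2)), 2) = Pow(Add(3, Rational(-3, 2)), 2) = Pow(Rational(3, 2), 2) = Rational(9, 4)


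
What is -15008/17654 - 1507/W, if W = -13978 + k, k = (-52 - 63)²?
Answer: 1093111/949533 ≈ 1.1512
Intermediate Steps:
k = 13225 (k = (-115)² = 13225)
W = -753 (W = -13978 + 13225 = -753)
-15008/17654 - 1507/W = -15008/17654 - 1507/(-753) = -15008*1/17654 - 1507*(-1/753) = -1072/1261 + 1507/753 = 1093111/949533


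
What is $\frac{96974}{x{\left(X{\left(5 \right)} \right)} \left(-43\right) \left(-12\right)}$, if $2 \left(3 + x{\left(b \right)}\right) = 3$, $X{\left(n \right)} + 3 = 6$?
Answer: $- \frac{48487}{387} \approx -125.29$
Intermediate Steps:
$X{\left(n \right)} = 3$ ($X{\left(n \right)} = -3 + 6 = 3$)
$x{\left(b \right)} = - \frac{3}{2}$ ($x{\left(b \right)} = -3 + \frac{1}{2} \cdot 3 = -3 + \frac{3}{2} = - \frac{3}{2}$)
$\frac{96974}{x{\left(X{\left(5 \right)} \right)} \left(-43\right) \left(-12\right)} = \frac{96974}{\left(- \frac{3}{2}\right) \left(-43\right) \left(-12\right)} = \frac{96974}{\frac{129}{2} \left(-12\right)} = \frac{96974}{-774} = 96974 \left(- \frac{1}{774}\right) = - \frac{48487}{387}$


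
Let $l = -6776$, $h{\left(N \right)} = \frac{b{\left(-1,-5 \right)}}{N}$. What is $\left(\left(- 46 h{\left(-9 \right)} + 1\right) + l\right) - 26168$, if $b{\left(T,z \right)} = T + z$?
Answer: $- \frac{98921}{3} \approx -32974.0$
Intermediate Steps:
$h{\left(N \right)} = - \frac{6}{N}$ ($h{\left(N \right)} = \frac{-1 - 5}{N} = - \frac{6}{N}$)
$\left(\left(- 46 h{\left(-9 \right)} + 1\right) + l\right) - 26168 = \left(\left(- 46 \left(- \frac{6}{-9}\right) + 1\right) - 6776\right) - 26168 = \left(\left(- 46 \left(\left(-6\right) \left(- \frac{1}{9}\right)\right) + 1\right) - 6776\right) - 26168 = \left(\left(\left(-46\right) \frac{2}{3} + 1\right) - 6776\right) - 26168 = \left(\left(- \frac{92}{3} + 1\right) - 6776\right) - 26168 = \left(- \frac{89}{3} - 6776\right) - 26168 = - \frac{20417}{3} - 26168 = - \frac{98921}{3}$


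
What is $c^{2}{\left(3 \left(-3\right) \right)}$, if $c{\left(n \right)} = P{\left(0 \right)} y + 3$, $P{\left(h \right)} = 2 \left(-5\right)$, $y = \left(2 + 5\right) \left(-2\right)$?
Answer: $20449$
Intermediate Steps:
$y = -14$ ($y = 7 \left(-2\right) = -14$)
$P{\left(h \right)} = -10$
$c{\left(n \right)} = 143$ ($c{\left(n \right)} = \left(-10\right) \left(-14\right) + 3 = 140 + 3 = 143$)
$c^{2}{\left(3 \left(-3\right) \right)} = 143^{2} = 20449$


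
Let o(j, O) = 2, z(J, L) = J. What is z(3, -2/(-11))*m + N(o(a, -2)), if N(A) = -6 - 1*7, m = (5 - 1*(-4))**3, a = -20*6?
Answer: 2174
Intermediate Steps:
a = -120 (a = -4*30 = -120)
m = 729 (m = (5 + 4)**3 = 9**3 = 729)
N(A) = -13 (N(A) = -6 - 7 = -13)
z(3, -2/(-11))*m + N(o(a, -2)) = 3*729 - 13 = 2187 - 13 = 2174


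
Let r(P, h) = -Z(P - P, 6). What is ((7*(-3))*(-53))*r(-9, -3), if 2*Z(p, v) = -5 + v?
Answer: -1113/2 ≈ -556.50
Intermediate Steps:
Z(p, v) = -5/2 + v/2 (Z(p, v) = (-5 + v)/2 = -5/2 + v/2)
r(P, h) = -½ (r(P, h) = -(-5/2 + (½)*6) = -(-5/2 + 3) = -1*½ = -½)
((7*(-3))*(-53))*r(-9, -3) = ((7*(-3))*(-53))*(-½) = -21*(-53)*(-½) = 1113*(-½) = -1113/2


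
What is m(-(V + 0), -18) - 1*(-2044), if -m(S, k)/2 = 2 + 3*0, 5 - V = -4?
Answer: 2040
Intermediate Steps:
V = 9 (V = 5 - 1*(-4) = 5 + 4 = 9)
m(S, k) = -4 (m(S, k) = -2*(2 + 3*0) = -2*(2 + 0) = -2*2 = -4)
m(-(V + 0), -18) - 1*(-2044) = -4 - 1*(-2044) = -4 + 2044 = 2040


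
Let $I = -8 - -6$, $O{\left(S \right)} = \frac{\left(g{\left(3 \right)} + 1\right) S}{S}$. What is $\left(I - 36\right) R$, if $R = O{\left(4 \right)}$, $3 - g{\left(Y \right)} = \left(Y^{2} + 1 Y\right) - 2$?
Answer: $228$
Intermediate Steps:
$g{\left(Y \right)} = 5 - Y - Y^{2}$ ($g{\left(Y \right)} = 3 - \left(\left(Y^{2} + 1 Y\right) - 2\right) = 3 - \left(\left(Y^{2} + Y\right) - 2\right) = 3 - \left(\left(Y + Y^{2}\right) - 2\right) = 3 - \left(-2 + Y + Y^{2}\right) = 5 - Y - Y^{2}$)
$O{\left(S \right)} = -6$ ($O{\left(S \right)} = \frac{\left(\left(5 - 3 - 3^{2}\right) + 1\right) S}{S} = \frac{\left(\left(5 - 3 - 9\right) + 1\right) S}{S} = \frac{\left(-7 + 1\right) S}{S} = \frac{\left(-6\right) S}{S} = -6$)
$I = -2$ ($I = -8 + 6 = -2$)
$R = -6$
$\left(I - 36\right) R = \left(-2 - 36\right) \left(-6\right) = \left(-38\right) \left(-6\right) = 228$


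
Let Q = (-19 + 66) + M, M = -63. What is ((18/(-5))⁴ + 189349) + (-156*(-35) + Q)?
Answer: 121850601/625 ≈ 1.9496e+5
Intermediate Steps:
Q = -16 (Q = (-19 + 66) - 63 = 47 - 63 = -16)
((18/(-5))⁴ + 189349) + (-156*(-35) + Q) = ((18/(-5))⁴ + 189349) + (-156*(-35) - 16) = ((18*(-⅕))⁴ + 189349) + (5460 - 16) = ((-18/5)⁴ + 189349) + 5444 = (104976/625 + 189349) + 5444 = 118448101/625 + 5444 = 121850601/625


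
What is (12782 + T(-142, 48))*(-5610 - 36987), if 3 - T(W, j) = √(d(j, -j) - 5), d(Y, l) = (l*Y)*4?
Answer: -544602645 + 42597*I*√9221 ≈ -5.446e+8 + 4.0904e+6*I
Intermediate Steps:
d(Y, l) = 4*Y*l (d(Y, l) = (Y*l)*4 = 4*Y*l)
T(W, j) = 3 - √(-5 - 4*j²) (T(W, j) = 3 - √(4*j*(-j) - 5) = 3 - √(-4*j² - 5) = 3 - √(-5 - 4*j²))
(12782 + T(-142, 48))*(-5610 - 36987) = (12782 + (3 - √(-5 - 4*48²)))*(-5610 - 36987) = (12782 + (3 - √(-5 - 4*2304)))*(-42597) = (12782 + (3 - √(-5 - 9216)))*(-42597) = (12782 + (3 - √(-9221)))*(-42597) = (12782 + (3 - I*√9221))*(-42597) = (12785 - I*√9221)*(-42597) = -544602645 + 42597*I*√9221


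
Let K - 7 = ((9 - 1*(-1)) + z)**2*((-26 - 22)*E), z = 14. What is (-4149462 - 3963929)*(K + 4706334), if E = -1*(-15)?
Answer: -34819599196811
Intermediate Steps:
E = 15
K = -414713 (K = 7 + ((9 - 1*(-1)) + 14)**2*((-26 - 22)*15) = 7 + ((9 + 1) + 14)**2*(-48*15) = 7 + (10 + 14)**2*(-720) = 7 + 24**2*(-720) = 7 + 576*(-720) = 7 - 414720 = -414713)
(-4149462 - 3963929)*(K + 4706334) = (-4149462 - 3963929)*(-414713 + 4706334) = -8113391*4291621 = -34819599196811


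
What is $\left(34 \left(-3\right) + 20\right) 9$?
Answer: $-738$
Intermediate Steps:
$\left(34 \left(-3\right) + 20\right) 9 = \left(-102 + 20\right) 9 = \left(-82\right) 9 = -738$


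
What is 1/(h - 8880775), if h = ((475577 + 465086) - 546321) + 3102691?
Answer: -1/5383742 ≈ -1.8574e-7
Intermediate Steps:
h = 3497033 (h = (940663 - 546321) + 3102691 = 394342 + 3102691 = 3497033)
1/(h - 8880775) = 1/(3497033 - 8880775) = 1/(-5383742) = -1/5383742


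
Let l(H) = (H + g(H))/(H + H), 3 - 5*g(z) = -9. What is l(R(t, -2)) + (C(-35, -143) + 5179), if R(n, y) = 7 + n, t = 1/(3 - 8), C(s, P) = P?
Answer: 171247/34 ≈ 5036.7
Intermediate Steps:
g(z) = 12/5 (g(z) = ⅗ - ⅕*(-9) = ⅗ + 9/5 = 12/5)
t = -⅕ (t = 1/(-5) = -⅕ ≈ -0.20000)
l(H) = (12/5 + H)/(2*H) (l(H) = (H + 12/5)/(H + H) = (12/5 + H)/((2*H)) = (12/5 + H)*(1/(2*H)) = (12/5 + H)/(2*H))
l(R(t, -2)) + (C(-35, -143) + 5179) = (12 + 5*(7 - ⅕))/(10*(7 - ⅕)) + (-143 + 5179) = (12 + 5*(34/5))/(10*(34/5)) + 5036 = (⅒)*(5/34)*(12 + 34) + 5036 = (⅒)*(5/34)*46 + 5036 = 23/34 + 5036 = 171247/34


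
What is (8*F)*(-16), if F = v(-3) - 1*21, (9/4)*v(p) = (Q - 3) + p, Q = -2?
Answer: 28288/9 ≈ 3143.1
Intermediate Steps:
v(p) = -20/9 + 4*p/9 (v(p) = 4*((-2 - 3) + p)/9 = 4*(-5 + p)/9 = -20/9 + 4*p/9)
F = -221/9 (F = (-20/9 + (4/9)*(-3)) - 1*21 = (-20/9 - 4/3) - 21 = -32/9 - 21 = -221/9 ≈ -24.556)
(8*F)*(-16) = (8*(-221/9))*(-16) = -1768/9*(-16) = 28288/9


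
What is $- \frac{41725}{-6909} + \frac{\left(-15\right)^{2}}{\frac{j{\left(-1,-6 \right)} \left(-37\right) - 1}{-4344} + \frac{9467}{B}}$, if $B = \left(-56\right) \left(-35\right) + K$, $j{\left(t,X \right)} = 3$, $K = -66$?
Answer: $\frac{1814335922375}{35699473173} \approx 50.823$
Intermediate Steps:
$B = 1894$ ($B = \left(-56\right) \left(-35\right) - 66 = 1960 - 66 = 1894$)
$- \frac{41725}{-6909} + \frac{\left(-15\right)^{2}}{\frac{j{\left(-1,-6 \right)} \left(-37\right) - 1}{-4344} + \frac{9467}{B}} = - \frac{41725}{-6909} + \frac{\left(-15\right)^{2}}{\frac{3 \left(-37\right) - 1}{-4344} + \frac{9467}{1894}} = \left(-41725\right) \left(- \frac{1}{6909}\right) + \frac{225}{\left(-111 - 1\right) \left(- \frac{1}{4344}\right) + 9467 \cdot \frac{1}{1894}} = \frac{41725}{6909} + \frac{225}{\left(-112\right) \left(- \frac{1}{4344}\right) + \frac{9467}{1894}} = \frac{41725}{6909} + \frac{225}{\frac{14}{543} + \frac{9467}{1894}} = \frac{41725}{6909} + \frac{225}{\frac{5167097}{1028442}} = \frac{41725}{6909} + 225 \cdot \frac{1028442}{5167097} = \frac{41725}{6909} + \frac{231399450}{5167097} = \frac{1814335922375}{35699473173}$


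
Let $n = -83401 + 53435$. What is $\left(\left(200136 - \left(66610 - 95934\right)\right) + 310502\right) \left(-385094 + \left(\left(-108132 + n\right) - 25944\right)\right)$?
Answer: $-296512572832$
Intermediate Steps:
$n = -29966$
$\left(\left(200136 - \left(66610 - 95934\right)\right) + 310502\right) \left(-385094 + \left(\left(-108132 + n\right) - 25944\right)\right) = \left(\left(200136 - \left(66610 - 95934\right)\right) + 310502\right) \left(-385094 - 164042\right) = \left(\left(200136 - -29324\right) + 310502\right) \left(-385094 - 164042\right) = \left(\left(200136 + 29324\right) + 310502\right) \left(-549136\right) = \left(229460 + 310502\right) \left(-549136\right) = 539962 \left(-549136\right) = -296512572832$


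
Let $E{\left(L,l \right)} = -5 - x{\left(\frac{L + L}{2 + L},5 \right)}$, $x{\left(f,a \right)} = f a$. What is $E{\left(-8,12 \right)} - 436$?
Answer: $- \frac{1363}{3} \approx -454.33$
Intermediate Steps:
$x{\left(f,a \right)} = a f$
$E{\left(L,l \right)} = -5 - \frac{10 L}{2 + L}$ ($E{\left(L,l \right)} = -5 - 5 \frac{L + L}{2 + L} = -5 - 5 \frac{2 L}{2 + L} = -5 - \frac{10 L}{2 + L}$)
$E{\left(-8,12 \right)} - 436 = \frac{5 \left(-2 - -24\right)}{2 - 8} - 436 = \frac{5 \left(-2 + 24\right)}{-6} - 436 = 5 \left(- \frac{1}{6}\right) 22 - 436 = - \frac{55}{3} - 436 = - \frac{1363}{3}$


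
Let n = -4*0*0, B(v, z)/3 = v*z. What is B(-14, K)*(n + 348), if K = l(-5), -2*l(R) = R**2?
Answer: 182700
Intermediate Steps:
l(R) = -R**2/2
K = -25/2 (K = -1/2*(-5)**2 = -1/2*25 = -25/2 ≈ -12.500)
B(v, z) = 3*v*z (B(v, z) = 3*(v*z) = 3*v*z)
n = 0 (n = 0*0 = 0)
B(-14, K)*(n + 348) = (3*(-14)*(-25/2))*(0 + 348) = 525*348 = 182700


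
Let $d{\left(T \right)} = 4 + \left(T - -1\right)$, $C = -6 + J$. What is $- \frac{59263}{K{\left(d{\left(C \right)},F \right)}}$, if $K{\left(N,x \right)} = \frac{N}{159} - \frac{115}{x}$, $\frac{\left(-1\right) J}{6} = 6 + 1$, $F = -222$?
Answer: $- \frac{232429486}{971} \approx -2.3937 \cdot 10^{5}$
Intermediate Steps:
$J = -42$ ($J = - 6 \left(6 + 1\right) = \left(-6\right) 7 = -42$)
$C = -48$ ($C = -6 - 42 = -48$)
$d{\left(T \right)} = 5 + T$ ($d{\left(T \right)} = 4 + \left(T + 1\right) = 4 + \left(1 + T\right) = 5 + T$)
$K{\left(N,x \right)} = - \frac{115}{x} + \frac{N}{159}$ ($K{\left(N,x \right)} = N \frac{1}{159} - \frac{115}{x} = \frac{N}{159} - \frac{115}{x} = - \frac{115}{x} + \frac{N}{159}$)
$- \frac{59263}{K{\left(d{\left(C \right)},F \right)}} = - \frac{59263}{- \frac{115}{-222} + \frac{5 - 48}{159}} = - \frac{59263}{\left(-115\right) \left(- \frac{1}{222}\right) + \frac{1}{159} \left(-43\right)} = - \frac{59263}{\frac{115}{222} - \frac{43}{159}} = - \frac{59263}{\frac{971}{3922}} = \left(-59263\right) \frac{3922}{971} = - \frac{232429486}{971}$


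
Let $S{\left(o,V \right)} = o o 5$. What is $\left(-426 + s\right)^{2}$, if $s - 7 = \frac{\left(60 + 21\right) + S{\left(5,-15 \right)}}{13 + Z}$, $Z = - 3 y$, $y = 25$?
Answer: $\frac{171400464}{961} \approx 1.7836 \cdot 10^{5}$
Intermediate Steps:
$S{\left(o,V \right)} = 5 o^{2}$ ($S{\left(o,V \right)} = o^{2} \cdot 5 = 5 o^{2}$)
$Z = -75$ ($Z = \left(-3\right) 25 = -75$)
$s = \frac{114}{31}$ ($s = 7 + \frac{\left(60 + 21\right) + 5 \cdot 5^{2}}{13 - 75} = 7 + \frac{81 + 5 \cdot 25}{-62} = 7 + \left(81 + 125\right) \left(- \frac{1}{62}\right) = 7 + 206 \left(- \frac{1}{62}\right) = 7 - \frac{103}{31} = \frac{114}{31} \approx 3.6774$)
$\left(-426 + s\right)^{2} = \left(-426 + \frac{114}{31}\right)^{2} = \left(- \frac{13092}{31}\right)^{2} = \frac{171400464}{961}$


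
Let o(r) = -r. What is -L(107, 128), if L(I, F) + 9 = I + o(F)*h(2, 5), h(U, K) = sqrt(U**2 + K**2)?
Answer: -98 + 128*sqrt(29) ≈ 591.30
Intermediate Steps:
h(U, K) = sqrt(K**2 + U**2)
L(I, F) = -9 + I - F*sqrt(29) (L(I, F) = -9 + (I + (-F)*sqrt(5**2 + 2**2)) = -9 + (I + (-F)*sqrt(25 + 4)) = -9 + (I + (-F)*sqrt(29)) = -9 + (I - F*sqrt(29)) = -9 + I - F*sqrt(29))
-L(107, 128) = -(-9 + 107 - 1*128*sqrt(29)) = -(-9 + 107 - 128*sqrt(29)) = -(98 - 128*sqrt(29)) = -98 + 128*sqrt(29)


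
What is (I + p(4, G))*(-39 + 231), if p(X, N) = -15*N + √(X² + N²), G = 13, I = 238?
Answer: 8256 + 192*√185 ≈ 10867.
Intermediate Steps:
p(X, N) = √(N² + X²) - 15*N (p(X, N) = -15*N + √(N² + X²) = √(N² + X²) - 15*N)
(I + p(4, G))*(-39 + 231) = (238 + (√(13² + 4²) - 15*13))*(-39 + 231) = (238 + (√(169 + 16) - 195))*192 = (238 + (√185 - 195))*192 = (238 + (-195 + √185))*192 = (43 + √185)*192 = 8256 + 192*√185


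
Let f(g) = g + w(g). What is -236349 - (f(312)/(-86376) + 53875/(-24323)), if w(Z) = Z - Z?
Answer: -20689437288149/87538477 ≈ -2.3635e+5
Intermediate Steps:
w(Z) = 0
f(g) = g (f(g) = g + 0 = g)
-236349 - (f(312)/(-86376) + 53875/(-24323)) = -236349 - (312/(-86376) + 53875/(-24323)) = -236349 - (312*(-1/86376) + 53875*(-1/24323)) = -236349 - (-13/3599 - 53875/24323) = -236349 - 1*(-194212324/87538477) = -236349 + 194212324/87538477 = -20689437288149/87538477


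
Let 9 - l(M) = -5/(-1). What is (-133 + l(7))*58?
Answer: -7482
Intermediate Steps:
l(M) = 4 (l(M) = 9 - (-5)/(-1) = 9 - (-5)*(-1) = 9 - 1*5 = 9 - 5 = 4)
(-133 + l(7))*58 = (-133 + 4)*58 = -129*58 = -7482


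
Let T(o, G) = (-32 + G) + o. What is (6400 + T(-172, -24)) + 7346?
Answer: 13518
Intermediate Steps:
T(o, G) = -32 + G + o
(6400 + T(-172, -24)) + 7346 = (6400 + (-32 - 24 - 172)) + 7346 = (6400 - 228) + 7346 = 6172 + 7346 = 13518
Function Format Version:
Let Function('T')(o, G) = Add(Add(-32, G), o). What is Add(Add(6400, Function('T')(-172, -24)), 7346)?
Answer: 13518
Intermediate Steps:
Function('T')(o, G) = Add(-32, G, o)
Add(Add(6400, Function('T')(-172, -24)), 7346) = Add(Add(6400, Add(-32, -24, -172)), 7346) = Add(Add(6400, -228), 7346) = Add(6172, 7346) = 13518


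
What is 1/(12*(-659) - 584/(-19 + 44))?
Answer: -25/198284 ≈ -0.00012608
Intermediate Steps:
1/(12*(-659) - 584/(-19 + 44)) = 1/(-7908 - 584/25) = 1/(-198284/25) = -25/198284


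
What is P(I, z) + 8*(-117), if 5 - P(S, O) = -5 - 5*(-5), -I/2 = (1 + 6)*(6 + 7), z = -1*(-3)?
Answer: -951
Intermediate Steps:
z = 3
I = -182 (I = -2*(1 + 6)*(6 + 7) = -14*13 = -2*91 = -182)
P(S, O) = -15 (P(S, O) = 5 - (-5 - 5*(-5)) = 5 - (-5 - 1*(-25)) = 5 - (-5 + 25) = 5 - 1*20 = 5 - 20 = -15)
P(I, z) + 8*(-117) = -15 + 8*(-117) = -15 - 936 = -951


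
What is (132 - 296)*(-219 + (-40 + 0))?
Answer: 42476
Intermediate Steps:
(132 - 296)*(-219 + (-40 + 0)) = -164*(-219 - 40) = -164*(-259) = 42476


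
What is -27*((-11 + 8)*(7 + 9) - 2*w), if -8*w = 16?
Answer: 1188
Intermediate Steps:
w = -2 (w = -⅛*16 = -2)
-27*((-11 + 8)*(7 + 9) - 2*w) = -27*((-11 + 8)*(7 + 9) - 2*(-2)) = -27*(-3*16 + 4) = -27*(-48 + 4) = -27*(-44) = 1188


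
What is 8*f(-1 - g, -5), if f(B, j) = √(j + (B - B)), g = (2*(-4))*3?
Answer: 8*I*√5 ≈ 17.889*I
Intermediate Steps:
g = -24 (g = -8*3 = -24)
f(B, j) = √j (f(B, j) = √(j + 0) = √j)
8*f(-1 - g, -5) = 8*√(-5) = 8*(I*√5) = 8*I*√5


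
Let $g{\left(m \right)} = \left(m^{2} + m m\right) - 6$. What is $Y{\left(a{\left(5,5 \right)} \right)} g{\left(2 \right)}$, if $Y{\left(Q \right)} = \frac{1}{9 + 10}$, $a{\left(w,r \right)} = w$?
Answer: $\frac{2}{19} \approx 0.10526$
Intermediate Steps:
$g{\left(m \right)} = -6 + 2 m^{2}$ ($g{\left(m \right)} = \left(m^{2} + m^{2}\right) - 6 = 2 m^{2} - 6 = -6 + 2 m^{2}$)
$Y{\left(Q \right)} = \frac{1}{19}$
$Y{\left(a{\left(5,5 \right)} \right)} g{\left(2 \right)} = \frac{-6 + 2 \cdot 2^{2}}{19} = \frac{-6 + 2 \cdot 4}{19} = \frac{-6 + 8}{19} = \frac{1}{19} \cdot 2 = \frac{2}{19}$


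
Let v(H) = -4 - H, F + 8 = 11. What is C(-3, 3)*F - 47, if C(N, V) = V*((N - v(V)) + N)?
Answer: -38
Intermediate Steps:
F = 3 (F = -8 + 11 = 3)
C(N, V) = V*(4 + V + 2*N) (C(N, V) = V*((N - (-4 - V)) + N) = V*((N + (4 + V)) + N) = V*((4 + N + V) + N) = V*(4 + V + 2*N))
C(-3, 3)*F - 47 = (3*(4 + 3 + 2*(-3)))*3 - 47 = (3*(4 + 3 - 6))*3 - 47 = (3*1)*3 - 47 = 3*3 - 47 = 9 - 47 = -38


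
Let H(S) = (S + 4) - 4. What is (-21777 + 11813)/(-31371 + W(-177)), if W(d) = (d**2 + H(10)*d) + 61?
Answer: 9964/1751 ≈ 5.6905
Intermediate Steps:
H(S) = S (H(S) = (4 + S) - 4 = S)
W(d) = 61 + d**2 + 10*d (W(d) = (d**2 + 10*d) + 61 = 61 + d**2 + 10*d)
(-21777 + 11813)/(-31371 + W(-177)) = (-21777 + 11813)/(-31371 + (61 + (-177)**2 + 10*(-177))) = -9964/(-31371 + (61 + 31329 - 1770)) = -9964/(-31371 + 29620) = -9964/(-1751) = -9964*(-1/1751) = 9964/1751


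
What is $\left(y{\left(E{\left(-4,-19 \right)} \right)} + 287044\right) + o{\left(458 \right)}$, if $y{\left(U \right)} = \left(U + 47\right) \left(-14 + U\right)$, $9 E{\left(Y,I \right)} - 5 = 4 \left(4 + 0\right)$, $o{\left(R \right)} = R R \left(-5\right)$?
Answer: $- \frac{6861164}{9} \approx -7.6235 \cdot 10^{5}$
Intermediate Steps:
$o{\left(R \right)} = - 5 R^{2}$ ($o{\left(R \right)} = R^{2} \left(-5\right) = - 5 R^{2}$)
$E{\left(Y,I \right)} = \frac{7}{3}$ ($E{\left(Y,I \right)} = \frac{5}{9} + \frac{4 \left(4 + 0\right)}{9} = \frac{5}{9} + \frac{4 \cdot 4}{9} = \frac{5}{9} + \frac{1}{9} \cdot 16 = \frac{5}{9} + \frac{16}{9} = \frac{7}{3}$)
$y{\left(U \right)} = \left(-14 + U\right) \left(47 + U\right)$ ($y{\left(U \right)} = \left(47 + U\right) \left(-14 + U\right) = \left(-14 + U\right) \left(47 + U\right)$)
$\left(y{\left(E{\left(-4,-19 \right)} \right)} + 287044\right) + o{\left(458 \right)} = \left(\left(-658 + \left(\frac{7}{3}\right)^{2} + 33 \cdot \frac{7}{3}\right) + 287044\right) - 5 \cdot 458^{2} = \left(\left(-658 + \frac{49}{9} + 77\right) + 287044\right) - 1048820 = \left(- \frac{5180}{9} + 287044\right) - 1048820 = \frac{2578216}{9} - 1048820 = - \frac{6861164}{9}$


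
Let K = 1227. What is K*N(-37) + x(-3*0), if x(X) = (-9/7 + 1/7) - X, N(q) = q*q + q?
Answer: 11440540/7 ≈ 1.6344e+6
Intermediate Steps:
N(q) = q + q² (N(q) = q² + q = q + q²)
x(X) = -8/7 - X (x(X) = (-9*⅐ + 1*(⅐)) - X = (-9/7 + ⅐) - X = -8/7 - X)
K*N(-37) + x(-3*0) = 1227*(-37*(1 - 37)) + (-8/7 - (-3)*0) = 1227*(-37*(-36)) + (-8/7 - 1*0) = 1227*1332 + (-8/7 + 0) = 1634364 - 8/7 = 11440540/7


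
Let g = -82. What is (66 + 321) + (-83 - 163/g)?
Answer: 25091/82 ≈ 305.99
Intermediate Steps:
(66 + 321) + (-83 - 163/g) = (66 + 321) + (-83 - 163/(-82)) = 387 + (-83 - 163*(-1/82)) = 387 + (-83 + 163/82) = 387 - 6643/82 = 25091/82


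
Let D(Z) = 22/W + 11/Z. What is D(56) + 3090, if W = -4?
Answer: 172743/56 ≈ 3084.7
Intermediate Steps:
D(Z) = -11/2 + 11/Z (D(Z) = 22/(-4) + 11/Z = 22*(-1/4) + 11/Z = -11/2 + 11/Z)
D(56) + 3090 = (-11/2 + 11/56) + 3090 = -297/56 + 3090 = 172743/56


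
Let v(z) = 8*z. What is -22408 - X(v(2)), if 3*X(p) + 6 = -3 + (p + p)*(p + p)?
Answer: -68239/3 ≈ -22746.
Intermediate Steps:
X(p) = -3 + 4*p²/3 (X(p) = -2 + (-3 + (p + p)*(p + p))/3 = -2 + (-3 + (2*p)*(2*p))/3 = -2 + (-3 + 4*p²)/3 = -2 + (-1 + 4*p²/3) = -3 + 4*p²/3)
-22408 - X(v(2)) = -22408 - (-3 + 4*(8*2)²/3) = -22408 - (-3 + (4/3)*16²) = -22408 - (-3 + (4/3)*256) = -22408 - (-3 + 1024/3) = -22408 - 1*1015/3 = -22408 - 1015/3 = -68239/3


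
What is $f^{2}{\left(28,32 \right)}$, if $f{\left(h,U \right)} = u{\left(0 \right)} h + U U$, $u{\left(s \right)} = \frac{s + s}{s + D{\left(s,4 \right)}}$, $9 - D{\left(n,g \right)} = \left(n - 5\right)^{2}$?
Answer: $1048576$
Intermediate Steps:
$D{\left(n,g \right)} = 9 - \left(-5 + n\right)^{2}$ ($D{\left(n,g \right)} = 9 - \left(n - 5\right)^{2} = 9 - \left(-5 + n\right)^{2}$)
$u{\left(s \right)} = \frac{2 s}{9 + s - \left(-5 + s\right)^{2}}$ ($u{\left(s \right)} = \frac{s + s}{s - \left(-9 + \left(-5 + s\right)^{2}\right)} = \frac{2 s}{9 + s - \left(-5 + s\right)^{2}}$)
$f{\left(h,U \right)} = U^{2}$ ($f{\left(h,U \right)} = 2 \cdot 0 \frac{1}{9 + 0 - \left(-5 + 0\right)^{2}} h + U U = 2 \cdot 0 \frac{1}{9 + 0 - \left(-5\right)^{2}} h + U^{2} = 2 \cdot 0 \frac{1}{9 + 0 - 25} h + U^{2} = 2 \cdot 0 \frac{1}{-16} h + U^{2} = 2 \cdot 0 \left(- \frac{1}{16}\right) h + U^{2} = 0 h + U^{2} = 0 + U^{2} = U^{2}$)
$f^{2}{\left(28,32 \right)} = \left(32^{2}\right)^{2} = 1024^{2} = 1048576$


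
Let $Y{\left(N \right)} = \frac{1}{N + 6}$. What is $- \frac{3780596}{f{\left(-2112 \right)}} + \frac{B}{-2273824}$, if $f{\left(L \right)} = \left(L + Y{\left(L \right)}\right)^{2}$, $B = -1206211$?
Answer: $- \frac{14263941895506283325}{44984365876605899296} \approx -0.31709$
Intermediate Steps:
$Y{\left(N \right)} = \frac{1}{6 + N}$
$f{\left(L \right)} = \left(L + \frac{1}{6 + L}\right)^{2}$
$- \frac{3780596}{f{\left(-2112 \right)}} + \frac{B}{-2273824} = - \frac{3780596}{\left(-2112 + \frac{1}{6 - 2112}\right)^{2}} - \frac{1206211}{-2273824} = - \frac{3780596}{\left(-2112 + \frac{1}{-2106}\right)^{2}} - - \frac{1206211}{2273824} = - \frac{3780596}{\left(-2112 - \frac{1}{2106}\right)^{2}} + \frac{1206211}{2273824} = - \frac{3780596}{\left(- \frac{4447873}{2106}\right)^{2}} + \frac{1206211}{2273824} = - \frac{3780596}{\frac{19783574224129}{4435236}} + \frac{1206211}{2273824} = \left(-3780596\right) \frac{4435236}{19783574224129} + \frac{1206211}{2273824} = - \frac{16767835480656}{19783574224129} + \frac{1206211}{2273824} = - \frac{14263941895506283325}{44984365876605899296}$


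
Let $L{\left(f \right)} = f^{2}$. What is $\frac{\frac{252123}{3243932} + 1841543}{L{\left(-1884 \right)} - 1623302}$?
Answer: $\frac{5973840519199}{6248312597528} \approx 0.95607$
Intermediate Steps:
$\frac{\frac{252123}{3243932} + 1841543}{L{\left(-1884 \right)} - 1623302} = \frac{\frac{252123}{3243932} + 1841543}{\left(-1884\right)^{2} - 1623302} = \frac{252123 \cdot \frac{1}{3243932} + 1841543}{3549456 - 1623302} = \frac{\frac{252123}{3243932} + 1841543}{1926154} = \frac{5973840519199}{3243932} \cdot \frac{1}{1926154} = \frac{5973840519199}{6248312597528}$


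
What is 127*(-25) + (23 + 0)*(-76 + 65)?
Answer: -3428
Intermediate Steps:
127*(-25) + (23 + 0)*(-76 + 65) = -3175 + 23*(-11) = -3175 - 253 = -3428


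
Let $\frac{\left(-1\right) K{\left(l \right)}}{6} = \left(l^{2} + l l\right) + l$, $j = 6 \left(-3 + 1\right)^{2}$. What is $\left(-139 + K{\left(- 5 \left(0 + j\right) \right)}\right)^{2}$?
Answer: $29659383961$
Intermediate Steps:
$j = 24$ ($j = 6 \left(-2\right)^{2} = 6 \cdot 4 = 24$)
$K{\left(l \right)} = - 12 l^{2} - 6 l$ ($K{\left(l \right)} = - 6 \left(\left(l^{2} + l l\right) + l\right) = - 6 \left(\left(l^{2} + l^{2}\right) + l\right) = - 6 \left(2 l^{2} + l\right) = - 6 \left(l + 2 l^{2}\right) = - 12 l^{2} - 6 l$)
$\left(-139 + K{\left(- 5 \left(0 + j\right) \right)}\right)^{2} = \left(-139 - 6 \left(- 5 \left(0 + 24\right)\right) \left(1 + 2 \left(- 5 \left(0 + 24\right)\right)\right)\right)^{2} = \left(-139 - 6 \left(\left(-5\right) 24\right) \left(1 + 2 \left(\left(-5\right) 24\right)\right)\right)^{2} = \left(-139 - - 720 \left(1 + 2 \left(-120\right)\right)\right)^{2} = \left(-139 - - 720 \left(1 - 240\right)\right)^{2} = \left(-139 - \left(-720\right) \left(-239\right)\right)^{2} = \left(-139 - 172080\right)^{2} = \left(-172219\right)^{2} = 29659383961$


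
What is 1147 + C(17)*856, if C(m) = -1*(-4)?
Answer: 4571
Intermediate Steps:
C(m) = 4
1147 + C(17)*856 = 1147 + 4*856 = 1147 + 3424 = 4571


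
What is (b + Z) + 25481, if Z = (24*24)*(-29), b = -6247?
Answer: 2530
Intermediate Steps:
Z = -16704 (Z = 576*(-29) = -16704)
(b + Z) + 25481 = (-6247 - 16704) + 25481 = -22951 + 25481 = 2530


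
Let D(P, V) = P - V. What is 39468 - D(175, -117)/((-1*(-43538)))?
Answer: 859178746/21769 ≈ 39468.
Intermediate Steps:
39468 - D(175, -117)/((-1*(-43538))) = 39468 - (175 - 1*(-117))/((-1*(-43538))) = 39468 - (175 + 117)/43538 = 39468 - 292/43538 = 39468 - 1*146/21769 = 39468 - 146/21769 = 859178746/21769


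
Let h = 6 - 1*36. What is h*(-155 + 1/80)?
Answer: 37197/8 ≈ 4649.6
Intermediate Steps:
h = -30 (h = 6 - 36 = -30)
h*(-155 + 1/80) = -30*(-155 + 1/80) = -30*(-12399/80) = 37197/8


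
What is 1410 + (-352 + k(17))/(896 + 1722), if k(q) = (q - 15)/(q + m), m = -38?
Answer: 38755793/27489 ≈ 1409.9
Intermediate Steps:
k(q) = (-15 + q)/(-38 + q) (k(q) = (q - 15)/(q - 38) = (-15 + q)/(-38 + q))
1410 + (-352 + k(17))/(896 + 1722) = 1410 + (-352 + (-15 + 17)/(-38 + 17))/(896 + 1722) = 1410 + (-352 + 2/(-21))/2618 = 1410 + (-352 - 1/21*2)*(1/2618) = 1410 + (-352 - 2/21)*(1/2618) = 1410 - 7394/21*1/2618 = 1410 - 3697/27489 = 38755793/27489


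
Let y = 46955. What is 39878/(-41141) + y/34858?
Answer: 541708331/1434092978 ≈ 0.37774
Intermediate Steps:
39878/(-41141) + y/34858 = 39878/(-41141) + 46955/34858 = 39878*(-1/41141) + 46955*(1/34858) = -39878/41141 + 46955/34858 = 541708331/1434092978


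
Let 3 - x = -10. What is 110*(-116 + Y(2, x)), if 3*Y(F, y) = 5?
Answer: -37730/3 ≈ -12577.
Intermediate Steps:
x = 13 (x = 3 - 1*(-10) = 3 + 10 = 13)
Y(F, y) = 5/3 (Y(F, y) = (⅓)*5 = 5/3)
110*(-116 + Y(2, x)) = 110*(-116 + 5/3) = 110*(-343/3) = -37730/3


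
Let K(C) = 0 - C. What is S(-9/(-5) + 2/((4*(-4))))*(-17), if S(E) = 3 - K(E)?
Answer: -3179/40 ≈ -79.475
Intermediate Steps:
K(C) = -C
S(E) = 3 + E (S(E) = 3 - (-1)*E = 3 + E)
S(-9/(-5) + 2/((4*(-4))))*(-17) = (3 + (-9/(-5) + 2/((4*(-4)))))*(-17) = (3 + (-9*(-⅕) + 2/(-16)))*(-17) = (3 + (9/5 + 2*(-1/16)))*(-17) = (3 + (9/5 - ⅛))*(-17) = (3 + 67/40)*(-17) = (187/40)*(-17) = -3179/40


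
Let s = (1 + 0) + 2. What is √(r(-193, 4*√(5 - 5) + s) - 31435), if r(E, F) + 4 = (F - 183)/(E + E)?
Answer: I*√1171053941/193 ≈ 177.31*I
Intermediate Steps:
s = 3 (s = 1 + 2 = 3)
r(E, F) = -4 + (-183 + F)/(2*E) (r(E, F) = -4 + (F - 183)/(E + E) = -4 + (-183 + F)/((2*E)) = -4 + (-183 + F)*(1/(2*E)) = -4 + (-183 + F)/(2*E))
√(r(-193, 4*√(5 - 5) + s) - 31435) = √((½)*(-183 + (4*√(5 - 5) + 3) - 8*(-193))/(-193) - 31435) = √((½)*(-1/193)*(-183 + (4*√0 + 3) + 1544) - 31435) = √((½)*(-1/193)*(-183 + (4*0 + 3) + 1544) - 31435) = √((½)*(-1/193)*(-183 + (0 + 3) + 1544) - 31435) = √((½)*(-1/193)*(-183 + 3 + 1544) - 31435) = √((½)*(-1/193)*1364 - 31435) = √(-682/193 - 31435) = √(-6067637/193) = I*√1171053941/193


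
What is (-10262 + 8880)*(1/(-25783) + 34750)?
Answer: -1238215682118/25783 ≈ -4.8025e+7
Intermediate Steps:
(-10262 + 8880)*(1/(-25783) + 34750) = -1382*(-1/25783 + 34750) = -1382*895959249/25783 = -1238215682118/25783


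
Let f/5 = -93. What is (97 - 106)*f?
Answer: 4185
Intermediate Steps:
f = -465 (f = 5*(-93) = -465)
(97 - 106)*f = (97 - 106)*(-465) = -9*(-465) = 4185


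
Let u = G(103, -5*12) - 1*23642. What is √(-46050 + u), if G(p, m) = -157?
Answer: 3*I*√7761 ≈ 264.29*I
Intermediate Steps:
u = -23799 (u = -157 - 1*23642 = -157 - 23642 = -23799)
√(-46050 + u) = √(-46050 - 23799) = √(-69849) = 3*I*√7761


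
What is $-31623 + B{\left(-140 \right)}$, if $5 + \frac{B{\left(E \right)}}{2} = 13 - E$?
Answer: $-31327$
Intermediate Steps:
$B{\left(E \right)} = 16 - 2 E$ ($B{\left(E \right)} = -10 + 2 \left(13 - E\right) = -10 - \left(-26 + 2 E\right) = 16 - 2 E$)
$-31623 + B{\left(-140 \right)} = -31623 + \left(16 - -280\right) = -31623 + \left(16 + 280\right) = -31623 + 296 = -31327$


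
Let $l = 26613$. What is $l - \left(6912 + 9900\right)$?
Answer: $9801$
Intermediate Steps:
$l - \left(6912 + 9900\right) = 26613 - \left(6912 + 9900\right) = 26613 - 16812 = 9801$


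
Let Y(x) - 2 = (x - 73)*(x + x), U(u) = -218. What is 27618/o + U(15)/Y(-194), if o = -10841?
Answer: -1431766451/561552959 ≈ -2.5497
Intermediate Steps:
Y(x) = 2 + 2*x*(-73 + x) (Y(x) = 2 + (x - 73)*(x + x) = 2 + (-73 + x)*(2*x) = 2 + 2*x*(-73 + x))
27618/o + U(15)/Y(-194) = 27618/(-10841) - 218/(2 - 146*(-194) + 2*(-194)²) = 27618*(-1/10841) - 218/(2 + 28324 + 2*37636) = -27618/10841 - 218/(2 + 28324 + 75272) = -27618/10841 - 218/103598 = -27618/10841 - 218*1/103598 = -27618/10841 - 109/51799 = -1431766451/561552959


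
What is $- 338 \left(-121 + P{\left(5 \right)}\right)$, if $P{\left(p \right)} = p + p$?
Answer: $37518$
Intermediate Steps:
$P{\left(p \right)} = 2 p$
$- 338 \left(-121 + P{\left(5 \right)}\right) = - 338 \left(-121 + 2 \cdot 5\right) = - 338 \left(-121 + 10\right) = \left(-338\right) \left(-111\right) = 37518$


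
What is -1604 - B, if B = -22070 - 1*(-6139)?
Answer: 14327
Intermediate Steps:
B = -15931 (B = -22070 + 6139 = -15931)
-1604 - B = -1604 - 1*(-15931) = -1604 + 15931 = 14327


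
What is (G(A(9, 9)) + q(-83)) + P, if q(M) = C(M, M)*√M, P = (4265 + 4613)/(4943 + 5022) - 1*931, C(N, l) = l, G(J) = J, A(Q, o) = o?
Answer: -9178852/9965 - 83*I*√83 ≈ -921.11 - 756.17*I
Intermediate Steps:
P = -9268537/9965 (P = 8878/9965 - 931 = -9268537/9965 ≈ -930.11)
q(M) = M^(3/2) (q(M) = M*√M = M^(3/2))
(G(A(9, 9)) + q(-83)) + P = (9 + (-83)^(3/2)) - 9268537/9965 = (9 - 83*I*√83) - 9268537/9965 = -9178852/9965 - 83*I*√83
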